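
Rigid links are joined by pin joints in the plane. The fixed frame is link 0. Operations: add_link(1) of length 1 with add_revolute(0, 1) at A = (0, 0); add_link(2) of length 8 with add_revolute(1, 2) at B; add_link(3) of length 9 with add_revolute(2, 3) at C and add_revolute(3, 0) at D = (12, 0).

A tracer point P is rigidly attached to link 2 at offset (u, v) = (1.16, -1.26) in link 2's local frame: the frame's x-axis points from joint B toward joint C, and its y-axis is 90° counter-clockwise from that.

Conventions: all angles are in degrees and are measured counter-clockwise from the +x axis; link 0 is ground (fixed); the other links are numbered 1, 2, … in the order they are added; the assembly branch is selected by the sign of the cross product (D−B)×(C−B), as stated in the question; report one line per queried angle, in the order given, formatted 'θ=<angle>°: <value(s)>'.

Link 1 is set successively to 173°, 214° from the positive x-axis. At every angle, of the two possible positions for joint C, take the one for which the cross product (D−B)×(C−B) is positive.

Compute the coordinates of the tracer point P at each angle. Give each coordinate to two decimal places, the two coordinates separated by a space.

A=(0,0), D=(12.00,0)
θ=173°: B = A + 1.00·(cos173°, sin173°) = (-0.9925, 0.1219)
θ=173°: |BD| = 12.9931
θ=173°: circle(B,8.00) ∩ circle(D,9.00): a=5.8424, h=5.4650
θ=173°:   candidates: C₊=(4.9008,5.5319) cross=71.008; C₋=(4.7983,-5.3977) cross=-71.008
θ=173°:   branch + wants cross > 0 → take C=(4.9008,5.5319) (cross=71.008)
θ=173°: ex = (C−B)/|BC| = (0.7367,0.6763); ey = (-0.6763,0.7367)
θ=173°: P = B + 1.16·ex + -1.26·ey = (0.7141,-0.0219)
θ=214°: B = A + 1.00·(cos214°, sin214°) = (-0.8290, -0.5592)
θ=214°: |BD| = 12.8412
θ=214°: circle(B,8.00) ∩ circle(D,9.00): a=5.7587, h=5.5532
θ=214°:   candidates: C₊=(4.6824,5.2395) cross=71.309; C₋=(5.1660,-5.8563) cross=-71.309
θ=214°:   branch + wants cross > 0 → take C=(4.6824,5.2395) (cross=71.309)
θ=214°: ex = (C−B)/|BC| = (0.6889,0.7248); ey = (-0.7248,0.6889)
θ=214°: P = B + 1.16·ex + -1.26·ey = (0.8834,-0.5864)

θ=173°: 0.71 -0.02
θ=214°: 0.88 -0.59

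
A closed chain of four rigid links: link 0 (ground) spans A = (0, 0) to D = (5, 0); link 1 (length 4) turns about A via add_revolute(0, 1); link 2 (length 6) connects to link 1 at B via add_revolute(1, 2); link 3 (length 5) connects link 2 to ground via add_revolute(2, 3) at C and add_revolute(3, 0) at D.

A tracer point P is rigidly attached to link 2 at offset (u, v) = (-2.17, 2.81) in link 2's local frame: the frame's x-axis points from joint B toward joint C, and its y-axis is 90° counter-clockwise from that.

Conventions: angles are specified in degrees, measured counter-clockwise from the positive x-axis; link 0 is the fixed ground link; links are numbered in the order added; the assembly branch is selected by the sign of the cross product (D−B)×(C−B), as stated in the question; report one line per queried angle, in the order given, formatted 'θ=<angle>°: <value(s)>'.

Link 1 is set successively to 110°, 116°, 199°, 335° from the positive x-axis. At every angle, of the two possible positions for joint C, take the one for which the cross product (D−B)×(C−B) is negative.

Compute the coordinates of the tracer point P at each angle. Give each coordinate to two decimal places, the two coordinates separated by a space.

A=(0,0), D=(5.00,0)
θ=110°: B = A + 4.00·(cos110°, sin110°) = (-1.3681, 3.7588)
θ=110°: |BD| = 7.3946
θ=110°: circle(B,6.00) ∩ circle(D,5.00): a=4.4411, h=4.0344
θ=110°:   candidates: C₊=(4.5072,4.9757) cross=29.833; C₋=(0.4057,-1.9730) cross=-29.833
θ=110°:   branch - wants cross < 0 → take C=(0.4057,-1.9730) (cross=-29.833)
θ=110°: ex = (C−B)/|BC| = (0.2956,-0.9553); ey = (0.9553,0.2956)
θ=110°: P = B + -2.17·ex + 2.81·ey = (0.6748,6.6625)
θ=116°: B = A + 4.00·(cos116°, sin116°) = (-1.7535, 3.5952)
θ=116°: |BD| = 7.6508
θ=116°: circle(B,6.00) ∩ circle(D,5.00): a=4.5443, h=3.9178
θ=116°:   candidates: C₊=(4.0988,4.9181) cross=29.975; C₋=(0.4168,-1.9986) cross=-29.975
θ=116°:   branch - wants cross < 0 → take C=(0.4168,-1.9986) (cross=-29.975)
θ=116°: ex = (C−B)/|BC| = (0.3617,-0.9323); ey = (0.9323,0.3617)
θ=116°: P = B + -2.17·ex + 2.81·ey = (0.0813,6.6347)
θ=199°: B = A + 4.00·(cos199°, sin199°) = (-3.7821, -1.3023)
θ=199°: |BD| = 8.8781
θ=199°: circle(B,6.00) ∩ circle(D,5.00): a=5.0586, h=3.2266
θ=199°:   candidates: C₊=(0.7485,2.6314) cross=28.646; C₋=(1.6951,-3.7520) cross=-28.646
θ=199°:   branch - wants cross < 0 → take C=(1.6951,-3.7520) (cross=-28.646)
θ=199°: ex = (C−B)/|BC| = (0.9129,-0.4083); ey = (0.4083,0.9129)
θ=199°: P = B + -2.17·ex + 2.81·ey = (-4.6157,2.1488)
θ=335°: B = A + 4.00·(cos335°, sin335°) = (3.6252, -1.6905)
θ=335°: |BD| = 2.1789
θ=335°: circle(B,6.00) ∩ circle(D,5.00): a=3.6136, h=4.7897
θ=335°:   candidates: C₊=(2.1892,4.1351) cross=10.436; C₋=(9.6213,-1.9089) cross=-10.436
θ=335°:   branch - wants cross < 0 → take C=(9.6213,-1.9089) (cross=-10.436)
θ=335°: ex = (C−B)/|BC| = (0.9993,-0.0364); ey = (0.0364,0.9993)
θ=335°: P = B + -2.17·ex + 2.81·ey = (1.5590,1.1967)

θ=110°: 0.67 6.66
θ=116°: 0.08 6.63
θ=199°: -4.62 2.15
θ=335°: 1.56 1.20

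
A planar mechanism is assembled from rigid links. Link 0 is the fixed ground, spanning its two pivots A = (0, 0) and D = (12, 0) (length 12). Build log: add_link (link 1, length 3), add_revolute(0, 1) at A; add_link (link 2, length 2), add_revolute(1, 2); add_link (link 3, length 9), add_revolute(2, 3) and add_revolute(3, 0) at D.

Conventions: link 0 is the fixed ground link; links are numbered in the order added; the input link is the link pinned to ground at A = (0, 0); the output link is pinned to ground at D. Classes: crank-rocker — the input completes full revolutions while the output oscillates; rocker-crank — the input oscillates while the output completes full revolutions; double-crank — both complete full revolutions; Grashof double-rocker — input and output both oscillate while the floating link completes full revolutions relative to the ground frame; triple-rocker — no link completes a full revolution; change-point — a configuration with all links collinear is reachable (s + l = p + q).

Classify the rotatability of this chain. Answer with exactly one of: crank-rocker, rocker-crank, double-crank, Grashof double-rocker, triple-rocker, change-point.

lengths: ground=12, input=3, coupler=2, output=9
sorted: s=2 (shortest), l=12 (longest), p+q=12
s + l = 14 vs p + q = 12
s + l > p + q → non-Grashof → no link fully rotates → triple-rocker

triple-rocker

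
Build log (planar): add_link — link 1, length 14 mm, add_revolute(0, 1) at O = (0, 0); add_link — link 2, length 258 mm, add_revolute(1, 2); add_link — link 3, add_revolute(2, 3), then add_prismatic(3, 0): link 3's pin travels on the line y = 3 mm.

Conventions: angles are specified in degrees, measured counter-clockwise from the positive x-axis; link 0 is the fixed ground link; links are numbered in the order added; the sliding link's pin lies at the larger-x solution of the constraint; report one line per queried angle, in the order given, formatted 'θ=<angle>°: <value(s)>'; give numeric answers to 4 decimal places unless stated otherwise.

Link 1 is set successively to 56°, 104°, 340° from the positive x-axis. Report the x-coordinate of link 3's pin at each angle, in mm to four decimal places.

geometry: r = 14 mm, L = 258 mm, e = 3 mm
θ=56°: crank pin P = (r cos θ, r sin θ) = (7.828701, 11.606526)
θ=56°: h = r sin θ − e = 11.606526 − 3 = 8.606526
θ=56°: x = r cos θ + √(L² − h²) = 7.828701 + 257.856409 = 265.685110
θ=104°: crank pin P = (r cos θ, r sin θ) = (-3.386907, 13.584140)
θ=104°: h = r sin θ − e = 13.584140 − 3 = 10.584140
θ=104°: x = r cos θ + √(L² − h²) = -3.386907 + 257.782808 = 254.395901
θ=340°: crank pin P = (r cos θ, r sin θ) = (13.155697, -4.788282)
θ=340°: h = r sin θ − e = -4.788282 − 3 = -7.788282
θ=340°: x = r cos θ + √(L² − h²) = 13.155697 + 257.882420 = 271.038117

θ=56°: 265.6851
θ=104°: 254.3959
θ=340°: 271.0381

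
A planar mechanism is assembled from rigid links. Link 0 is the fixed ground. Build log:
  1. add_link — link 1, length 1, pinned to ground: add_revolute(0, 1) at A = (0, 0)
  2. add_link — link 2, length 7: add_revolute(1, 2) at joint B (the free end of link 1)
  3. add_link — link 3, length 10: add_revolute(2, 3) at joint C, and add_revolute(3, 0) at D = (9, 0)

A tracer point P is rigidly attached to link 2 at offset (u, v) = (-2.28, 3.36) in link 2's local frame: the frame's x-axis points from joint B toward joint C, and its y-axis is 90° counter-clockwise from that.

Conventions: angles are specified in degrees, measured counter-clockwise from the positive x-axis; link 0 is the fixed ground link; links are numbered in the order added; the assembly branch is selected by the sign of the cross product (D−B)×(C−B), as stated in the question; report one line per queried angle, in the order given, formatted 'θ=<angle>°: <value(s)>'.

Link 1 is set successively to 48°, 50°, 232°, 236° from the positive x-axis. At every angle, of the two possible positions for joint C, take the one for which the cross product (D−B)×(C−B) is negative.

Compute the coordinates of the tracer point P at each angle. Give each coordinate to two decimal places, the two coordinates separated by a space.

A=(0,0), D=(9.00,0)
θ=48°: B = A + 1.00·(cos48°, sin48°) = (0.6691, 0.7431)
θ=48°: |BD| = 8.3639
θ=48°: circle(B,7.00) ∩ circle(D,10.00): a=1.1332, h=6.9077
θ=48°:   candidates: C₊=(2.4116,7.5228) cross=57.775; C₋=(1.1841,-6.2379) cross=-57.775
θ=48°:   branch - wants cross < 0 → take C=(1.1841,-6.2379) (cross=-57.775)
θ=48°: ex = (C−B)/|BC| = (0.0736,-0.9973); ey = (0.9973,0.0736)
θ=48°: P = B + -2.28·ex + 3.36·ey = (3.8523,3.2641)
θ=50°: B = A + 1.00·(cos50°, sin50°) = (0.6428, 0.7660)
θ=50°: |BD| = 8.3922
θ=50°: circle(B,7.00) ∩ circle(D,10.00): a=1.1576, h=6.9036
θ=50°:   candidates: C₊=(2.4257,7.5352) cross=57.937; C₋=(1.1654,-6.2144) cross=-57.937
θ=50°:   branch - wants cross < 0 → take C=(1.1654,-6.2144) (cross=-57.937)
θ=50°: ex = (C−B)/|BC| = (0.0747,-0.9972); ey = (0.9972,0.0747)
θ=50°: P = B + -2.28·ex + 3.36·ey = (3.8232,3.2905)
θ=232°: B = A + 1.00·(cos232°, sin232°) = (-0.6157, -0.7880)
θ=232°: |BD| = 9.6479
θ=232°: circle(B,7.00) ∩ circle(D,10.00): a=2.1809, h=6.6516
θ=232°:   candidates: C₊=(1.0147,6.0195) cross=64.174; C₋=(2.1012,-7.2393) cross=-64.174
θ=232°:   branch - wants cross < 0 → take C=(2.1012,-7.2393) (cross=-64.174)
θ=232°: ex = (C−B)/|BC| = (0.3881,-0.9216); ey = (0.9216,0.3881)
θ=232°: P = B + -2.28·ex + 3.36·ey = (1.5960,2.6174)
θ=236°: B = A + 1.00·(cos236°, sin236°) = (-0.5592, -0.8290)
θ=236°: |BD| = 9.5951
θ=236°: circle(B,7.00) ∩ circle(D,10.00): a=2.1399, h=6.6649
θ=236°:   candidates: C₊=(0.9969,5.9958) cross=63.950; C₋=(2.1486,-7.2841) cross=-63.950
θ=236°:   branch - wants cross < 0 → take C=(2.1486,-7.2841) (cross=-63.950)
θ=236°: ex = (C−B)/|BC| = (0.3868,-0.9222); ey = (0.9222,0.3868)
θ=236°: P = B + -2.28·ex + 3.36·ey = (1.6573,2.5732)

θ=48°: 3.85 3.26
θ=50°: 3.82 3.29
θ=232°: 1.60 2.62
θ=236°: 1.66 2.57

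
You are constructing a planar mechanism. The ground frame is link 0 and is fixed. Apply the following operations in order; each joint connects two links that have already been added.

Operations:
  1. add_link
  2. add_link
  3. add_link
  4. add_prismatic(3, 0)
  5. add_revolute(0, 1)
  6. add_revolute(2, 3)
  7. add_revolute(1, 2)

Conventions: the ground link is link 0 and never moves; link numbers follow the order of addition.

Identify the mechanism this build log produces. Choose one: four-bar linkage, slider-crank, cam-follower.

links: 4 (incl. ground); joints: 3 revolute, 1 prismatic, 0 higher (cam) pair, forming one closed loop
4 links, 3 revolutes + 1 prismatic in one loop → slider-crank

slider-crank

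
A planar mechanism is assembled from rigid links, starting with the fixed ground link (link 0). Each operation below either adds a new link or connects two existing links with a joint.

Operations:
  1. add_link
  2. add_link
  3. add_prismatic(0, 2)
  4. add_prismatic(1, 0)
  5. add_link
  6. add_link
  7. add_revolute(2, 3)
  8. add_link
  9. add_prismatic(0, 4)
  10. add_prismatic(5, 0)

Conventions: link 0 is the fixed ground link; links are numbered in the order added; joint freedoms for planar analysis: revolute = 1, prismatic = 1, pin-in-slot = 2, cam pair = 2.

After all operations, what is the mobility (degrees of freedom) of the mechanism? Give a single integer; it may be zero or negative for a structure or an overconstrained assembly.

(L,J1,J2)=(1,0,0); link0 fixed
link1: (2,0,0)
link2: (3,0,0)
P 0-2 [J1]: (3,1,0)
P 1-0 [J1]: (3,2,0)
link3: (4,2,0)
link4: (5,2,0)
R 2-3 [J1]: (5,3,0)
link5: (6,3,0)
P 0-4 [J1]: (6,4,0)
P 5-0 [J1]: (6,5,0)
Grübler: 3·5 − 2·5 − 0 = 5

M = 5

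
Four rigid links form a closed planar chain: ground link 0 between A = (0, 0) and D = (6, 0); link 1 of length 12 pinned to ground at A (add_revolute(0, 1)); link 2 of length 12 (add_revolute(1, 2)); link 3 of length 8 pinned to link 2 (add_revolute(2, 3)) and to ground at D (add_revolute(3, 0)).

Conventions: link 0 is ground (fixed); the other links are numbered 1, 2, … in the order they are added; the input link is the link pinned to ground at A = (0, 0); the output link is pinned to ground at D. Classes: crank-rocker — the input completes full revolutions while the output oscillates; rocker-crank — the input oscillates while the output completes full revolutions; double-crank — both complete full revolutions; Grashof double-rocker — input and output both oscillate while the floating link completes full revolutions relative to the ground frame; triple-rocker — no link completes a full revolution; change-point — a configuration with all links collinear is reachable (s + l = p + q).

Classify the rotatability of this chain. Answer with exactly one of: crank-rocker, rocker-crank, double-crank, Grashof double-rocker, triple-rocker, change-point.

lengths: ground=6, input=12, coupler=12, output=8
sorted: s=6 (shortest), l=12 (longest), p+q=20
s + l = 18 vs p + q = 20
s + l < p + q (Grashof) with shortest = ground link → double-crank

double-crank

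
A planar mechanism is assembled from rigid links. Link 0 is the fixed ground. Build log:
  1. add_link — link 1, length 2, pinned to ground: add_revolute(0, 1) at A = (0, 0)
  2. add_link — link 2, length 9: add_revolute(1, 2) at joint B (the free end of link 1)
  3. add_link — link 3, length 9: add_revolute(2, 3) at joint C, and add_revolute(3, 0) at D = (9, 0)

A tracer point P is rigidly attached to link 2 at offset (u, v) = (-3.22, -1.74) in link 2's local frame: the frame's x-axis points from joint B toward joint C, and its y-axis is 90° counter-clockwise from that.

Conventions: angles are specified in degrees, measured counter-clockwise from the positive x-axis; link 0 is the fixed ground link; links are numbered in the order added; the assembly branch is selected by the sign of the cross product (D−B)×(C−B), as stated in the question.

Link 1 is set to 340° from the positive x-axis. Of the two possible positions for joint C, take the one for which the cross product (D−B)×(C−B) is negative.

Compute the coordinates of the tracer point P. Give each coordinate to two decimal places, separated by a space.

A=(0,0), D=(9.00,0)
B = A + 2.00·(cos340°, sin340°) = (1.8794, -0.6840)
|BD| = 7.1534
circle(B,9.00) ∩ circle(D,9.00): a=3.5767, h=8.2588
  candidates: C₊=(4.6500,7.8789) cross=59.078; C₋=(6.2294,-8.5629) cross=-59.078
  branch - wants cross < 0 → take C=(6.2294,-8.5629) (cross=-59.078)
ex = (C−B)/|BC| = (0.4833,-0.8754); ey = (0.8754,0.4833)
P = B + -3.22·ex + -1.74·ey = (-1.2002,1.2938)

-1.20 1.29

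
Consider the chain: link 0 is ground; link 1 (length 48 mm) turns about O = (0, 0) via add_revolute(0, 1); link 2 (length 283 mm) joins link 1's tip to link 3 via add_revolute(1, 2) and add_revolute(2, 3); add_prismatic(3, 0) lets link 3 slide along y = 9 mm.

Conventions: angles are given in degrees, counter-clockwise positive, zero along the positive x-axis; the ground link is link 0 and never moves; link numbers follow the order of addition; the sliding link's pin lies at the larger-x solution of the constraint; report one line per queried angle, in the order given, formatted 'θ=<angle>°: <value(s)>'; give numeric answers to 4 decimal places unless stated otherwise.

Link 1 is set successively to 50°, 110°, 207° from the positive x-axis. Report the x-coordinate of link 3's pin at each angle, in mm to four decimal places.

geometry: r = 48 mm, L = 283 mm, e = 9 mm
θ=50°: crank pin P = (r cos θ, r sin θ) = (30.853805, 36.770133)
θ=50°: h = r sin θ − e = 36.770133 − 9 = 27.770133
θ=50°: x = r cos θ + √(L² − h²) = 30.853805 + 281.634195 = 312.488000
θ=110°: crank pin P = (r cos θ, r sin θ) = (-16.416967, 45.105246)
θ=110°: h = r sin θ − e = 45.105246 − 9 = 36.105246
θ=110°: x = r cos θ + √(L² − h²) = -16.416967 + 280.687391 = 264.270424
θ=207°: crank pin P = (r cos θ, r sin θ) = (-42.768313, -21.791544)
θ=207°: h = r sin θ − e = -21.791544 − 9 = -30.791544
θ=207°: x = r cos θ + √(L² − h²) = -42.768313 + 281.319891 = 238.551577

θ=50°: 312.4880
θ=110°: 264.2704
θ=207°: 238.5516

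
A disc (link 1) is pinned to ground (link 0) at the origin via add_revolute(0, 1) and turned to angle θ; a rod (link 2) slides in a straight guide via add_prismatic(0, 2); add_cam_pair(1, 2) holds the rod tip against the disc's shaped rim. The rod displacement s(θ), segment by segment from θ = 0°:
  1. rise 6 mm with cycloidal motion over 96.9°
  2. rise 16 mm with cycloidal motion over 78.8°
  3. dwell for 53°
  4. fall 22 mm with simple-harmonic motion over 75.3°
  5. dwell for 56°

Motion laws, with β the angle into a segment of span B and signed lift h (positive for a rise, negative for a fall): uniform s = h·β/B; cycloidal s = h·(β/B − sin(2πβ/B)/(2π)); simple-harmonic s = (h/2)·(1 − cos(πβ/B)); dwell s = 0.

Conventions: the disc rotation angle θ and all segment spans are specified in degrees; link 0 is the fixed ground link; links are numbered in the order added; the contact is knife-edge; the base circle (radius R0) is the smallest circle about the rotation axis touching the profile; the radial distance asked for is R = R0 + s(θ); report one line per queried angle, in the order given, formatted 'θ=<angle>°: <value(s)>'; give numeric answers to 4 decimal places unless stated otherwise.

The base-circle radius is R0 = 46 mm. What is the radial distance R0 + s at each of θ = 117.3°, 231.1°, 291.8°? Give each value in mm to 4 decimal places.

segment 1 (0° to 96.9°, cycloidal, h = 6) is passed completely: s = 0.0000 + (6) = 6.0000
θ = 117.3° falls in segment 2 (96.9° to 175.7°, cycloidal, h = 16): β = 117.3 − 96.9 = 20.4°, B = 78.8°; Δs = 16·(0.2589 − sin(2π·0.2589)/(2π)) = 1.5996; s = 6.0000 + 1.5996 = 7.5996
segment 2 (96.9° to 175.7°, cycloidal, h = 16) is passed completely: s = 6.0000 + (16) = 22.0000
segment 3 (175.7° to 228.7°, dwell): s unchanged at 22.0000
θ = 231.1° falls in segment 4 (228.7° to 304°, simple-harmonic, h = -22): β = 231.1 − 228.7 = 2.4°, B = 75.3°; Δs = -22/2·(1 − cos(π·0.0319)) = -0.0551; s = 22.0000 − 0.0551 = 21.9449
θ = 291.8° falls in segment 4 (228.7° to 304°, simple-harmonic, h = -22): β = 291.8 − 228.7 = 63.1°, B = 75.3°; Δs = -22/2·(1 − cos(π·0.8380)) = -20.6056; s = 22.0000 − 20.6056 = 1.3944
θ=117.3°: R = R0 + s = 46 + 7.5996 = 53.5996
θ=231.1°: R = R0 + s = 46 + 21.9449 = 67.9449
θ=291.8°: R = R0 + s = 46 + 1.3944 = 47.3944

θ=117.3°: 53.5996
θ=231.1°: 67.9449
θ=291.8°: 47.3944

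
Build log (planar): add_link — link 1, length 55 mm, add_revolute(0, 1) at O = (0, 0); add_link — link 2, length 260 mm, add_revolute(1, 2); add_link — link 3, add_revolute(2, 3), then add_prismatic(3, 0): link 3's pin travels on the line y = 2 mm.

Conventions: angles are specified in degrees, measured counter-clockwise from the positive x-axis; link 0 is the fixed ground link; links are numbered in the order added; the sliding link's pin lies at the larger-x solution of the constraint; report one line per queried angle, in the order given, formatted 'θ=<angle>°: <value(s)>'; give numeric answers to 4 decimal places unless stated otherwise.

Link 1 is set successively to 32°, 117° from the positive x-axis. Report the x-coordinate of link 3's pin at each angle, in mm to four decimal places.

geometry: r = 55 mm, L = 260 mm, e = 2 mm
θ=32°: crank pin P = (r cos θ, r sin θ) = (46.642645, 29.145560)
θ=32°: h = r sin θ − e = 29.145560 − 2 = 27.145560
θ=32°: x = r cos θ + √(L² − h²) = 46.642645 + 258.579037 = 305.221683
θ=117°: crank pin P = (r cos θ, r sin θ) = (-24.969477, 49.005359)
θ=117°: h = r sin θ − e = 49.005359 − 2 = 47.005359
θ=117°: x = r cos θ + √(L² − h²) = -24.969477 + 255.715655 = 230.746178

θ=32°: 305.2217
θ=117°: 230.7462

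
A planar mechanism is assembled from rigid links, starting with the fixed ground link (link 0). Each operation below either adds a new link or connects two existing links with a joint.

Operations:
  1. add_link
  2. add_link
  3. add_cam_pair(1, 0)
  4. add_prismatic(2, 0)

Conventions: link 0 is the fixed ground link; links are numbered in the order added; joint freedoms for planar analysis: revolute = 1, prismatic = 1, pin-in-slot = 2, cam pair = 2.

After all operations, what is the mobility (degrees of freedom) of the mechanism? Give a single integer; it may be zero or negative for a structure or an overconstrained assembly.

ground; <1,0,0>
#1 <2,0,0>
#2 <3,0,0>
C:1↔0 J2 <3,0,1>
P:2↔0 J1 <3,1,1>
3×2 − 2×1 − 1×1 = 3

M = 3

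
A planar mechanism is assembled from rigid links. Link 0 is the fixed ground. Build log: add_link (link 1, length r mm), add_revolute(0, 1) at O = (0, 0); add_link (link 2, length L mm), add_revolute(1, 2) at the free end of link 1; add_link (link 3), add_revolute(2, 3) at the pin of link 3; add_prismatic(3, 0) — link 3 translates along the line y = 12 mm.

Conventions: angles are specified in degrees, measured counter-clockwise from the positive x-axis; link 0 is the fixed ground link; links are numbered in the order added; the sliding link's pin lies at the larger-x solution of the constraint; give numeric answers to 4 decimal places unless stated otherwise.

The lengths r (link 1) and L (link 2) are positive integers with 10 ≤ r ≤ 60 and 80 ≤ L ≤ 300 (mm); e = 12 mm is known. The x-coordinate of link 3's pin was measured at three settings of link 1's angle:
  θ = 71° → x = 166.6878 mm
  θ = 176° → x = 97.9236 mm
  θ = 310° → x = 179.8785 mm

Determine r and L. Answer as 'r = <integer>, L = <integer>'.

constraint per measurement: (x − r cos θ)² + (r sin θ − e)² = L²
subtracting the θ₁ and θ₂ equations cancels the r² and L² terms:
r = (x₁² − x₂²) / (2[(x₁cos θ₁ + e sin θ₁) − (x₂cos θ₂ + e sin θ₂)]) = 56.0000 → r = 56
L² = (x₁ − r cos θ₁)² + (r sin θ₁ − e)² = 23716.0029 → L = 154.0000 → L = 154
check at θ₃=310°: x = 179.8785 (printed 179.8785) ✓

r = 56, L = 154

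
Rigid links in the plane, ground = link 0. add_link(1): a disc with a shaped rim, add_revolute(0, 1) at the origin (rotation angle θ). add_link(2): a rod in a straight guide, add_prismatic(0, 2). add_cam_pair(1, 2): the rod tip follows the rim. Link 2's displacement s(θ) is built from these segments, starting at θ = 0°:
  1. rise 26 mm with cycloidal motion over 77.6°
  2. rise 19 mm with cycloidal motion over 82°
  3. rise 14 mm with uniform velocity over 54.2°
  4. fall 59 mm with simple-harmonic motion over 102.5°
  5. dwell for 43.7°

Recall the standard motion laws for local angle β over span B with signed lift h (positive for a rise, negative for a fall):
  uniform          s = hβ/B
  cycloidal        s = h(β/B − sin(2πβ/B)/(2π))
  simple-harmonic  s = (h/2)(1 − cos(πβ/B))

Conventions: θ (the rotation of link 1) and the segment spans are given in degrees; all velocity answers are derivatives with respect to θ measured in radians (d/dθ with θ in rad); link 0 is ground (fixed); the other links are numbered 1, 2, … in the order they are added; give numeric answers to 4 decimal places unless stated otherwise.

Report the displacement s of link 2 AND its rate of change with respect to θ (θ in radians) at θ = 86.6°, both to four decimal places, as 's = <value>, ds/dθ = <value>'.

segment 1 (0° to 77.6°, cycloidal, h = 26) is passed completely: s = 0.0000 + (26) = 26.0000
θ = 86.6° falls in segment 2 (77.6° to 159.6°, cycloidal, h = 19): β = 86.6 − 77.6 = 9°, B = 82°; Δs = 19·(0.1098 − sin(2π·0.1098)/(2π)) = 0.1614; s = 26.0000 + 0.1614 = 26.1614
velocity in seg [77.6°–159.6°] (cycloidal), θ in radians: β = 9° = 0.1571 rad, B = 82° = 1.4312 rad; ds/dθ = (h/B)(1 − cos(2πβ/B)) = (19/1.4312)(1 − cos(2π·0.1098)) = 3.033676 mm/rad

s = 26.1614, ds/dθ = 3.0337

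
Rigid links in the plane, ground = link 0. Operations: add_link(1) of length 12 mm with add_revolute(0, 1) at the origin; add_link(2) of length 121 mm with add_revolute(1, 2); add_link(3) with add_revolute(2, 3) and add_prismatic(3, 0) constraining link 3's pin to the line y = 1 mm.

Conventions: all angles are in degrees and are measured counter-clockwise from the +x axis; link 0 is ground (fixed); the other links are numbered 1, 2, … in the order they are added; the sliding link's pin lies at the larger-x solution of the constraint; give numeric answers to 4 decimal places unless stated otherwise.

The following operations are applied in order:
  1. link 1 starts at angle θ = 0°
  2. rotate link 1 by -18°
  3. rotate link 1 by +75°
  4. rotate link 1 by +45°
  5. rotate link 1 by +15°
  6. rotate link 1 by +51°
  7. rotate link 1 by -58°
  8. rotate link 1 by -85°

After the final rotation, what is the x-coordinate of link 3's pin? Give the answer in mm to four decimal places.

geometry: r = 12 mm, L = 121 mm, e = 1 mm; θ starts at 0°
rotate link 1 by -18°: θ ← 0° -18° = -18°
rotate link 1 by +75°: θ ← -18° +75° = 57°
rotate link 1 by +45°: θ ← 57° +45° = 102°
rotate link 1 by +15°: θ ← 102° +15° = 117°
rotate link 1 by +51°: θ ← 117° +51° = 168°
rotate link 1 by -58°: θ ← 168° -58° = 110°
rotate link 1 by -85°: θ ← 110° -85° = 25°
crank pin P = (r cos θ, r sin θ) = (10.875693, 5.071419)
h = r sin θ − e = 5.071419 − 1 = 4.071419
x = r cos θ + √(L² − h²) = 10.875693 + 120.931483 = 131.807176

131.8072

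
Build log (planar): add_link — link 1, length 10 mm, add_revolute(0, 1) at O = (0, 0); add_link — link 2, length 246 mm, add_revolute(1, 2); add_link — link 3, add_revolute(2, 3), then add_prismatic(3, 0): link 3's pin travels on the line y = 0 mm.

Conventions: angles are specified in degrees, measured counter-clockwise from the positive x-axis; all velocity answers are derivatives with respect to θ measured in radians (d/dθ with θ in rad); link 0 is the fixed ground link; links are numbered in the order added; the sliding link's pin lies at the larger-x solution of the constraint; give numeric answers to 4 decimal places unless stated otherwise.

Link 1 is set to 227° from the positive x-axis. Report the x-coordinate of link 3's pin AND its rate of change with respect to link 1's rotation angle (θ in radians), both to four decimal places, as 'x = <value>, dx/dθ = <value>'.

geometry: r = 10 mm, L = 246 mm, e = 0 mm
crank pin P = (r cos θ, r sin θ) = (-6.819984, -7.313537)
h = r sin θ − e = -7.313537 − 0 = -7.313537
x = r cos θ + √(L² − h²) = -6.819984 + 245.891261 = 239.071277
dx/dθ = −r sin θ − h·r cos θ/√(L² − h²) (θ in radians; h = -7.313537) = 7.110690

x = 239.0713, dx/dθ = 7.1107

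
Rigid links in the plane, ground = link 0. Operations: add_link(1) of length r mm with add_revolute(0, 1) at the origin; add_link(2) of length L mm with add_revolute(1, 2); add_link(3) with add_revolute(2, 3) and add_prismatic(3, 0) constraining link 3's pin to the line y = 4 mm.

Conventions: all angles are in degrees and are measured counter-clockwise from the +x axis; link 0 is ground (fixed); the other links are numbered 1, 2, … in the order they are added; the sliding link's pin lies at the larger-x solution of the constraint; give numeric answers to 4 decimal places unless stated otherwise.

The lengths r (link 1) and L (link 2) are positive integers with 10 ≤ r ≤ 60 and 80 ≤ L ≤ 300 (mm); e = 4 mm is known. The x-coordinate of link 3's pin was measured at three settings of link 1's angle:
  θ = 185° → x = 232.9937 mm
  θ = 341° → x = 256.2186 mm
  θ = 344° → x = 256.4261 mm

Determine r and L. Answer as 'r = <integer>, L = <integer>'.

constraint per measurement: (x − r cos θ)² + (r sin θ − e)² = L²
subtracting the θ₁ and θ₂ equations cancels the r² and L² terms:
r = (x₁² − x₂²) / (2[(x₁cos θ₁ + e sin θ₁) − (x₂cos θ₂ + e sin θ₂)]) = 12.0000 → r = 12
L² = (x₁ − r cos θ₁)² + (r sin θ₁ − e)² = 60025.0013 → L = 245.0000 → L = 245
check at θ₃=344°: x = 256.4261 (printed 256.4261) ✓

r = 12, L = 245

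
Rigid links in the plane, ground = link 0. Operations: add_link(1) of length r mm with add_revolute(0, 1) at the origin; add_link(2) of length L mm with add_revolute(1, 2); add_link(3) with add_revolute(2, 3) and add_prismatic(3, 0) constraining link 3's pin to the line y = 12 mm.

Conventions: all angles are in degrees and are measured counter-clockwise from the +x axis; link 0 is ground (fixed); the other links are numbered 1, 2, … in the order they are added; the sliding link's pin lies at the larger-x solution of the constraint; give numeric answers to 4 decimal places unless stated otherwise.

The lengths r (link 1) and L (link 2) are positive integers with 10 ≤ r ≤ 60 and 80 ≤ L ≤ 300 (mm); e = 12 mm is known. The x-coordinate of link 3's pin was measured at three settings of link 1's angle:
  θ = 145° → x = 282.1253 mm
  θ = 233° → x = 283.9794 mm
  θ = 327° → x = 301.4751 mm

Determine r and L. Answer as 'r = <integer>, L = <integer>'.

constraint per measurement: (x − r cos θ)² + (r sin θ − e)² = L²
subtracting the θ₁ and θ₂ equations cancels the r² and L² terms:
r = (x₁² − x₂²) / (2[(x₁cos θ₁ + e sin θ₁) − (x₂cos θ₂ + e sin θ₂)]) = 12.0000 → r = 12
L² = (x₁ − r cos θ₁)² + (r sin θ₁ − e)² = 85263.9793 → L = 292.0000 → L = 292
check at θ₃=327°: x = 301.4751 (printed 301.4751) ✓

r = 12, L = 292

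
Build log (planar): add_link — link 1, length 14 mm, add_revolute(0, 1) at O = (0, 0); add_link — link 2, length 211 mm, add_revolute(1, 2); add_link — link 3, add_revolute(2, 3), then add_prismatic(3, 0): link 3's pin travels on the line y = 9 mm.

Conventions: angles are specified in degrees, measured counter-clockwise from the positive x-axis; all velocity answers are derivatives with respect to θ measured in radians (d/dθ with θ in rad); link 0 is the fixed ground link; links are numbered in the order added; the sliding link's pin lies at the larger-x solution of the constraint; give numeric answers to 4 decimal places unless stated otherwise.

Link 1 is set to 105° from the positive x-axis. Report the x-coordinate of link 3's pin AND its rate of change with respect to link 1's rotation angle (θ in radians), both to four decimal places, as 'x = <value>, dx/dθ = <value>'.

geometry: r = 14 mm, L = 211 mm, e = 9 mm
crank pin P = (r cos θ, r sin θ) = (-3.623467, 13.522962)
h = r sin θ − e = 13.522962 − 9 = 4.522962
x = r cos θ + √(L² − h²) = -3.623467 + 210.951518 = 207.328051
dx/dθ = −r sin θ − h·r cos θ/√(L² − h²) (θ in radians; h = 4.522962) = -13.445272

x = 207.3281, dx/dθ = -13.4453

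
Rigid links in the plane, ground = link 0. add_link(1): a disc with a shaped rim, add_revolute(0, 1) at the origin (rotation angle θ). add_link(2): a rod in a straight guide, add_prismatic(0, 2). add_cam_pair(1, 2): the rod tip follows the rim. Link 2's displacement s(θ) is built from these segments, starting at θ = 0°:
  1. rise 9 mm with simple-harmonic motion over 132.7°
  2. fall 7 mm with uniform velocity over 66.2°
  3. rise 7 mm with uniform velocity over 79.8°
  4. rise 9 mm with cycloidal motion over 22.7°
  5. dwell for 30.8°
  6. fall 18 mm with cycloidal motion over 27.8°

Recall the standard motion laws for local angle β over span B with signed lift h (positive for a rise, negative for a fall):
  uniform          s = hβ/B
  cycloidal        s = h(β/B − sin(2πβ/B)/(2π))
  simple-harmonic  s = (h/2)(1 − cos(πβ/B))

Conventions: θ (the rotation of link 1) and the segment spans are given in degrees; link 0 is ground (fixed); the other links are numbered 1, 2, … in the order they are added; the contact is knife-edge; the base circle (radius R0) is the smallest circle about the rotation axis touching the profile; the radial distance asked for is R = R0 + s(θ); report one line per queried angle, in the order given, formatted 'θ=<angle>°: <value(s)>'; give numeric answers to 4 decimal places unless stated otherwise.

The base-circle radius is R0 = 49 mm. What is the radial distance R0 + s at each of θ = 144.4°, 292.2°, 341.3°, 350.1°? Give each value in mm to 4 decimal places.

segment 1 (0° to 132.7°, simple-harmonic, h = 9) is passed completely: s = 0.0000 + (9) = 9.0000
θ = 144.4° falls in segment 2 (132.7° to 198.9°, uniform, h = -7): β = 144.4 − 132.7 = 11.7°, B = 66.2°; Δs = -7·11.7/66.2 = -1.2372; s = 9.0000 − 1.2372 = 7.7628
segment 2 (132.7° to 198.9°, uniform, h = -7) is passed completely: s = 9.0000 + (-7) = 2.0000
segment 3 (198.9° to 278.7°, uniform, h = 7) is passed completely: s = 2.0000 + (7) = 9.0000
θ = 292.2° falls in segment 4 (278.7° to 301.4°, cycloidal, h = 9): β = 292.2 − 278.7 = 13.5°, B = 22.7°; Δs = 9·(0.5947 − sin(2π·0.5947)/(2π)) = 6.1554; s = 9.0000 + 6.1554 = 15.1554
segment 4 (278.7° to 301.4°, cycloidal, h = 9) is passed completely: s = 9.0000 + (9) = 18.0000
segment 5 (301.4° to 332.2°, dwell): s unchanged at 18.0000
θ = 341.3° falls in segment 6 (332.2° to 360°, cycloidal, h = -18): β = 341.3 − 332.2 = 9.1°, B = 27.8°; Δs = -18·(0.3273 − sin(2π·0.3273)/(2π)) = -3.3589; s = 18.0000 − 3.3589 = 14.6411
θ = 350.1° falls in segment 6 (332.2° to 360°, cycloidal, h = -18): β = 350.1 − 332.2 = 17.9°, B = 27.8°; Δs = -18·(0.6439 − sin(2π·0.6439)/(2π)) = -13.8412; s = 18.0000 − 13.8412 = 4.1588
θ=144.4°: R = R0 + s = 49 + 7.7628 = 56.7628
θ=292.2°: R = R0 + s = 49 + 15.1554 = 64.1554
θ=341.3°: R = R0 + s = 49 + 14.6411 = 63.6411
θ=350.1°: R = R0 + s = 49 + 4.1588 = 53.1588

θ=144.4°: 56.7628
θ=292.2°: 64.1554
θ=341.3°: 63.6411
θ=350.1°: 53.1588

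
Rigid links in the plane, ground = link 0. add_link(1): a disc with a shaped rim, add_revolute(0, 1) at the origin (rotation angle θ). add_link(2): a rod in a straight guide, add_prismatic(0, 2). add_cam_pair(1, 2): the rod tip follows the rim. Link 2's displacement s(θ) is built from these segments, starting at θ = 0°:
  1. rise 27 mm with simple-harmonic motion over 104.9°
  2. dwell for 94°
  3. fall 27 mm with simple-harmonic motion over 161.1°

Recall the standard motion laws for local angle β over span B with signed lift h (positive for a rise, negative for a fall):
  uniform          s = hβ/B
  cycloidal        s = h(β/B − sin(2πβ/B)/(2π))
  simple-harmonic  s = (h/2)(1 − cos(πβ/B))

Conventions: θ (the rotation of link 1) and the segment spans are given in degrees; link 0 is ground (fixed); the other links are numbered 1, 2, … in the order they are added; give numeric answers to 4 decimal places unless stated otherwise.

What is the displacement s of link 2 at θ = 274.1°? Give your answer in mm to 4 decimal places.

segment 1 (0° to 104.9°, simple-harmonic, h = 27) is passed completely: s = 0.0000 + (27) = 27.0000
segment 2 (104.9° to 198.9°, dwell): s unchanged at 27.0000
θ = 274.1° falls in segment 3 (198.9° to 360°, simple-harmonic, h = -27): β = 274.1 − 198.9 = 75.2°, B = 161.1°; Δs = -27/2·(1 − cos(π·0.4668)) = -12.0941; s = 27.0000 − 12.0941 = 14.9059

14.9059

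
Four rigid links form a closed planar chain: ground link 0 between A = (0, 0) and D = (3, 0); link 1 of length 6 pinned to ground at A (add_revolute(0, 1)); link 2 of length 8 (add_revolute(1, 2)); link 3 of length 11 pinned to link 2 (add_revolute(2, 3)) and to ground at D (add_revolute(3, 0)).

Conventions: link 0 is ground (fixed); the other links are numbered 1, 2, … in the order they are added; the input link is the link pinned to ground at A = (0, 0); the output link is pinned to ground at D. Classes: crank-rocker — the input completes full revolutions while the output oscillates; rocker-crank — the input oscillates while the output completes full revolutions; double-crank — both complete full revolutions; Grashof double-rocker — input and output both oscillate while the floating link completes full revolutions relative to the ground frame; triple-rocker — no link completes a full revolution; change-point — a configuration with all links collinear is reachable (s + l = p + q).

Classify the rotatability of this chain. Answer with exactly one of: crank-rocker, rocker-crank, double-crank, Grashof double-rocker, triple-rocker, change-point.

lengths: ground=3, input=6, coupler=8, output=11
sorted: s=3 (shortest), l=11 (longest), p+q=14
s + l = 14 vs p + q = 14
s + l = p + q → change-point (collinear configuration reachable)

change-point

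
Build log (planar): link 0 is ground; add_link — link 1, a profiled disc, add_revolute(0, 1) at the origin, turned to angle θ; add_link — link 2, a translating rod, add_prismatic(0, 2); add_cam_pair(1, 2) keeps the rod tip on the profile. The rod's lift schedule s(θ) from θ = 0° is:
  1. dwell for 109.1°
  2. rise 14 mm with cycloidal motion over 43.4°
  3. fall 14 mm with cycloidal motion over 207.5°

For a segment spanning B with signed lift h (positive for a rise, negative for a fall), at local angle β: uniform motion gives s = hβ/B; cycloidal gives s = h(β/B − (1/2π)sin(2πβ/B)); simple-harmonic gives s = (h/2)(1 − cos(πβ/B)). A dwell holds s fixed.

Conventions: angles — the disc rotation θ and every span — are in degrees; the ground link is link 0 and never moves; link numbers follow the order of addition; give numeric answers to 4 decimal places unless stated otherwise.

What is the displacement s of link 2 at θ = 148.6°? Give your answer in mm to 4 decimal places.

seg 1 [0°–109.1°] dwell: s stays 0.0000
seg 2 [109.1°–152.5°] cycloidal, h=14: θ=148.6° here. β=39.5, B=43.4. 14·(0.9101 − sin(2π·0.9101)/(2π)) = 13.9342 → s = 13.9342

13.9342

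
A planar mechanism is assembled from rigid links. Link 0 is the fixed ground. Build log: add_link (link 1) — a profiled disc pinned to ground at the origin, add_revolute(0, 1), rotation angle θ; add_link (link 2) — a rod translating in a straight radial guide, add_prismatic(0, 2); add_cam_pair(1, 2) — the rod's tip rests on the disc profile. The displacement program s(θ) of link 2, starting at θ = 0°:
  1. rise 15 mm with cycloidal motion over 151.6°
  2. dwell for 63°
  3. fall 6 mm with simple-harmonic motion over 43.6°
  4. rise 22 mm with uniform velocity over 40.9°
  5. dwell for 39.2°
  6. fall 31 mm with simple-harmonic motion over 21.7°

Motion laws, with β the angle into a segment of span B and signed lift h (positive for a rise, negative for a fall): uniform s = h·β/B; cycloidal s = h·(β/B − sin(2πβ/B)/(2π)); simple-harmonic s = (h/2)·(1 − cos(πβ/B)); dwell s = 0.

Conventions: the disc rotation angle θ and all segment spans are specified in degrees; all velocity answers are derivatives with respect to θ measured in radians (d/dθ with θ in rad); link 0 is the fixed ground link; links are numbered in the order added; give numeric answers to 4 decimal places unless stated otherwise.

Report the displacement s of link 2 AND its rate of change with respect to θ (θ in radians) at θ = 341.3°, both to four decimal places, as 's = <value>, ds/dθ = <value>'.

seg 1 [0°–151.6°] cycloidal, h=15: full span → s += 15 → s = 15.0000
seg 2 [151.6°–214.6°] dwell: s stays 15.0000
seg 3 [214.6°–258.2°] simple-harmonic, h=-6: full span → s += -6 → s = 9.0000
seg 4 [258.2°–299.1°] uniform, h=22: full span → s += 22 → s = 31.0000
seg 5 [299.1°–338.3°] dwell: s stays 31.0000
seg 6 [338.3°–360°] simple-harmonic, h=-31: θ=341.3° here. β=3, B=21.7. -31/2·(1 − cos(π·0.1382)) = -1.4391 → s = 29.5609
velocity in seg [338.3°–360°] (simple-harmonic), θ in radians: β = 3° = 0.0524 rad, B = 21.7° = 0.3787 rad; ds/dθ = (πh/(2B)) sin(πβ/B) = (π·(-31)/(2·0.3787)) sin(π·0.1382) = -54.102221 mm/rad

s = 29.5609, ds/dθ = -54.1022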